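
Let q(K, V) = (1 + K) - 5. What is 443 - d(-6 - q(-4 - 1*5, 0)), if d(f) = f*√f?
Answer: 443 - 7*√7 ≈ 424.48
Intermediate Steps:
q(K, V) = -4 + K
d(f) = f^(3/2)
443 - d(-6 - q(-4 - 1*5, 0)) = 443 - (-6 - (-4 + (-4 - 1*5)))^(3/2) = 443 - (-6 - (-4 + (-4 - 5)))^(3/2) = 443 - (-6 - (-4 - 9))^(3/2) = 443 - (-6 - 1*(-13))^(3/2) = 443 - (-6 + 13)^(3/2) = 443 - 7^(3/2) = 443 - 7*√7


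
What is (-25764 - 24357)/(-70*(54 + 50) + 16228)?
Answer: -50121/8948 ≈ -5.6014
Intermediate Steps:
(-25764 - 24357)/(-70*(54 + 50) + 16228) = -50121/(-70*104 + 16228) = -50121/(-7280 + 16228) = -50121/8948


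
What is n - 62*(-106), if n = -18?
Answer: 6554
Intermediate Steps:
n - 62*(-106) = -18 - 62*(-106) = -18 + 6572 = 6554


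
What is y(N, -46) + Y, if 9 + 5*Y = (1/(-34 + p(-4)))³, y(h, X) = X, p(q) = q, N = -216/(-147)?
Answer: -13114409/274360 ≈ -47.800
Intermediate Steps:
N = 72/49 (N = -216*(-1/147) = 72/49 ≈ 1.4694)
Y = -493849/274360 (Y = -9/5 + (1/(-34 - 4))³/5 = -9/5 + (1/(-38))³/5 = -9/5 + (-1/38)³/5 = -9/5 + (⅕)*(-1/54872) = -9/5 - 1/274360 = -493849/274360 ≈ -1.8000)
y(N, -46) + Y = -46 - 493849/274360 = -13114409/274360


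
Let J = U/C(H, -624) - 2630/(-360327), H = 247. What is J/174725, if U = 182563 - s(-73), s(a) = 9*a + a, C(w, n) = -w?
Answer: -3476040379/818455755975 ≈ -0.0042471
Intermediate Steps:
s(a) = 10*a
U = 183293 (U = 182563 - 10*(-73) = 182563 - 1*(-730) = 182563 + 730 = 183293)
J = -3476040379/4684251 (J = 183293/((-1*247)) - 2630/(-360327) = 183293/(-247) - 2630*(-1/360327) = 183293*(-1/247) + 2630/360327 = -9647/13 + 2630/360327 = -3476040379/4684251 ≈ -742.07)
J/174725 = -3476040379/4684251/174725 = -3476040379/4684251*1/174725 = -3476040379/818455755975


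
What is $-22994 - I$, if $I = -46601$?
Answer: $23607$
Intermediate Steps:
$-22994 - I = -22994 - -46601 = -22994 + 46601 = 23607$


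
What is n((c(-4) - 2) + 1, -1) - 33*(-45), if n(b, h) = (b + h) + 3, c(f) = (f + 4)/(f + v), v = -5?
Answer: 1486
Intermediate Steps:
c(f) = (4 + f)/(-5 + f) (c(f) = (f + 4)/(f - 5) = (4 + f)/(-5 + f))
n(b, h) = 3 + b + h
n((c(-4) - 2) + 1, -1) - 33*(-45) = (3 + (((4 - 4)/(-5 - 4) - 2) + 1) - 1) - 33*(-45) = (3 + ((0/(-9) - 2) + 1) - 1) + 1485 = (3 + ((-⅑*0 - 2) + 1) - 1) + 1485 = (3 + ((0 - 2) + 1) - 1) + 1485 = (3 + (-2 + 1) - 1) + 1485 = (3 - 1 - 1) + 1485 = 1 + 1485 = 1486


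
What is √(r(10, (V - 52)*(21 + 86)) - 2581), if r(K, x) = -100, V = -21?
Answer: I*√2681 ≈ 51.778*I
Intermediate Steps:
√(r(10, (V - 52)*(21 + 86)) - 2581) = √(-100 - 2581) = √(-2681) = I*√2681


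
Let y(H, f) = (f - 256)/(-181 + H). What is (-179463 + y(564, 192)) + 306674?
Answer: 48721749/383 ≈ 1.2721e+5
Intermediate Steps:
y(H, f) = (-256 + f)/(-181 + H)
(-179463 + y(564, 192)) + 306674 = (-179463 + (-256 + 192)/(-181 + 564)) + 306674 = (-179463 - 64/383) + 306674 = -68734393/383 + 306674 = 48721749/383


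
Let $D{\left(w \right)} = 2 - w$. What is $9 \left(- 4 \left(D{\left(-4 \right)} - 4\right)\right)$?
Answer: $-72$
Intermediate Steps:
$9 \left(- 4 \left(D{\left(-4 \right)} - 4\right)\right) = 9 \left(- 4 \left(\left(2 - -4\right) - 4\right)\right) = 9 \left(- 4 \left(\left(2 + 4\right) - 4\right)\right) = 9 \left(- 4 \left(6 - 4\right)\right) = 9 \left(\left(-4\right) 2\right) = 9 \left(-8\right) = -72$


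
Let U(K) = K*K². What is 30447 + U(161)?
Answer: 4203728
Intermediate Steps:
U(K) = K³
30447 + U(161) = 30447 + 161³ = 30447 + 4173281 = 4203728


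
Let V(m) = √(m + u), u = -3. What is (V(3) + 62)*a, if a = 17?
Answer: 1054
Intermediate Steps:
V(m) = √(-3 + m) (V(m) = √(m - 3) = √(-3 + m))
(V(3) + 62)*a = (√(-3 + 3) + 62)*17 = (√0 + 62)*17 = (0 + 62)*17 = 62*17 = 1054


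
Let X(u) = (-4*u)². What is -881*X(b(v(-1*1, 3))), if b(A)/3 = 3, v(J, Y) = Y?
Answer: -1141776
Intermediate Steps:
b(A) = 9 (b(A) = 3*3 = 9)
X(u) = 16*u²
-881*X(b(v(-1*1, 3))) = -14096*9² = -14096*81 = -881*1296 = -1141776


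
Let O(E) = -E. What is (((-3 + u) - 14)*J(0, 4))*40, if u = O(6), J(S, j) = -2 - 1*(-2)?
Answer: 0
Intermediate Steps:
J(S, j) = 0 (J(S, j) = -2 + 2 = 0)
u = -6 (u = -1*6 = -6)
(((-3 + u) - 14)*J(0, 4))*40 = (((-3 - 6) - 14)*0)*40 = ((-9 - 14)*0)*40 = -23*0*40 = 0*40 = 0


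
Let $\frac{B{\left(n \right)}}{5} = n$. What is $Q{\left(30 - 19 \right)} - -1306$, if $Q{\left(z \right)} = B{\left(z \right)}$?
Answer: $1361$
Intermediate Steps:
$B{\left(n \right)} = 5 n$
$Q{\left(z \right)} = 5 z$
$Q{\left(30 - 19 \right)} - -1306 = 5 \left(30 - 19\right) - -1306 = 5 \left(30 - 19\right) + 1306 = 5 \cdot 11 + 1306 = 55 + 1306 = 1361$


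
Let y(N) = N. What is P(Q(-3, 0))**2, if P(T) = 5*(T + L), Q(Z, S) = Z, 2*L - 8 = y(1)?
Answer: 225/4 ≈ 56.250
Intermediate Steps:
L = 9/2 (L = 4 + (1/2)*1 = 4 + 1/2 = 9/2 ≈ 4.5000)
P(T) = 45/2 + 5*T (P(T) = 5*(T + 9/2) = 5*(9/2 + T) = 45/2 + 5*T)
P(Q(-3, 0))**2 = (45/2 + 5*(-3))**2 = (45/2 - 15)**2 = (15/2)**2 = 225/4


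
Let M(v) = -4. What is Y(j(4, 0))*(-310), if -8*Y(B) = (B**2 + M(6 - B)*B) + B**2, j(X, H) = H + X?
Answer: 620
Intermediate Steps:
Y(B) = B/2 - B**2/4 (Y(B) = -((B**2 - 4*B) + B**2)/8 = -(-4*B + 2*B**2)/8 = B/2 - B**2/4)
Y(j(4, 0))*(-310) = ((0 + 4)*(2 - (0 + 4))/4)*(-310) = ((1/4)*4*(2 - 1*4))*(-310) = ((1/4)*4*(2 - 4))*(-310) = ((1/4)*4*(-2))*(-310) = -2*(-310) = 620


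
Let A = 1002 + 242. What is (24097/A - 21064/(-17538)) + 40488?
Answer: 441893262769/10908636 ≈ 40509.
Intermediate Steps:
A = 1244
(24097/A - 21064/(-17538)) + 40488 = (24097/1244 - 21064/(-17538)) + 40488 = (24097*(1/1244) - 21064*(-1/17538)) + 40488 = (24097/1244 + 10532/8769) + 40488 = 224408401/10908636 + 40488 = 441893262769/10908636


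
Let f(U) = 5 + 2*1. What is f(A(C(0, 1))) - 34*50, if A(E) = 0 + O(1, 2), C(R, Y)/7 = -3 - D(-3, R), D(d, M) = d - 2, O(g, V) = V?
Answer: -1693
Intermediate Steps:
D(d, M) = -2 + d
C(R, Y) = 14 (C(R, Y) = 7*(-3 - (-2 - 3)) = 7*(-3 - 1*(-5)) = 7*(-3 + 5) = 7*2 = 14)
A(E) = 2 (A(E) = 0 + 2 = 2)
f(U) = 7 (f(U) = 5 + 2 = 7)
f(A(C(0, 1))) - 34*50 = 7 - 34*50 = 7 - 1700 = -1693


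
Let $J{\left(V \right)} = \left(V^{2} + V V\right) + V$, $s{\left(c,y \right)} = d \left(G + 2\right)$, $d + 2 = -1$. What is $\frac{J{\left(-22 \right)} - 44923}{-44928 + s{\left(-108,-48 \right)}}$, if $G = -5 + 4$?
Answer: $\frac{14659}{14977} \approx 0.97877$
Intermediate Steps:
$d = -3$ ($d = -2 - 1 = -3$)
$G = -1$
$s{\left(c,y \right)} = -3$ ($s{\left(c,y \right)} = - 3 \left(-1 + 2\right) = \left(-3\right) 1 = -3$)
$J{\left(V \right)} = V + 2 V^{2}$ ($J{\left(V \right)} = \left(V^{2} + V^{2}\right) + V = 2 V^{2} + V = V + 2 V^{2}$)
$\frac{J{\left(-22 \right)} - 44923}{-44928 + s{\left(-108,-48 \right)}} = \frac{- 22 \left(1 + 2 \left(-22\right)\right) - 44923}{-44928 - 3} = \frac{- 22 \left(1 - 44\right) - 44923}{-44931} = \left(\left(-22\right) \left(-43\right) - 44923\right) \left(- \frac{1}{44931}\right) = \left(946 - 44923\right) \left(- \frac{1}{44931}\right) = \left(-43977\right) \left(- \frac{1}{44931}\right) = \frac{14659}{14977}$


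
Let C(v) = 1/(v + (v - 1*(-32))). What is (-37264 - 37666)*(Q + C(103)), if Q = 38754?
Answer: -345556666645/119 ≈ -2.9038e+9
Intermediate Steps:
C(v) = 1/(32 + 2*v) (C(v) = 1/(v + (v + 32)) = 1/(v + (32 + v)) = 1/(32 + 2*v))
(-37264 - 37666)*(Q + C(103)) = (-37264 - 37666)*(38754 + 1/(2*(16 + 103))) = -74930*(38754 + (½)/119) = -74930*(38754 + (½)*(1/119)) = -74930*(38754 + 1/238) = -74930*9223453/238 = -345556666645/119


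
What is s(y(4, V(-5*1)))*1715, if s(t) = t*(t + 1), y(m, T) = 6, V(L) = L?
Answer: 72030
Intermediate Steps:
s(t) = t*(1 + t)
s(y(4, V(-5*1)))*1715 = (6*(1 + 6))*1715 = (6*7)*1715 = 42*1715 = 72030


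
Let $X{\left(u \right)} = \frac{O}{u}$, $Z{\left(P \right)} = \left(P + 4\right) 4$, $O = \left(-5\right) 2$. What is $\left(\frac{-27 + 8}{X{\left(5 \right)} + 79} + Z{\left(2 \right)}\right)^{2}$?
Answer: $\frac{3345241}{5929} \approx 564.22$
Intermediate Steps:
$O = -10$
$Z{\left(P \right)} = 16 + 4 P$ ($Z{\left(P \right)} = \left(4 + P\right) 4 = 16 + 4 P$)
$X{\left(u \right)} = - \frac{10}{u}$
$\left(\frac{-27 + 8}{X{\left(5 \right)} + 79} + Z{\left(2 \right)}\right)^{2} = \left(\frac{-27 + 8}{- \frac{10}{5} + 79} + \left(16 + 4 \cdot 2\right)\right)^{2} = \left(- \frac{19}{\left(-10\right) \frac{1}{5} + 79} + \left(16 + 8\right)\right)^{2} = \left(- \frac{19}{-2 + 79} + 24\right)^{2} = \left(- \frac{19}{77} + 24\right)^{2} = \left(\frac{1829}{77}\right)^{2} = \frac{3345241}{5929}$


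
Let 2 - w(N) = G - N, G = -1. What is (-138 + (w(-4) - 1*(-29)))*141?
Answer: -15510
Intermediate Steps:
w(N) = 3 + N (w(N) = 2 - (-1 - N) = 2 + (1 + N) = 3 + N)
(-138 + (w(-4) - 1*(-29)))*141 = (-138 + ((3 - 4) - 1*(-29)))*141 = (-138 + (-1 + 29))*141 = (-138 + 28)*141 = -110*141 = -15510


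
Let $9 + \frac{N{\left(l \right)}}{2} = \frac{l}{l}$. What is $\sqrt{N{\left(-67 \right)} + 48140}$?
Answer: $2 \sqrt{12031} \approx 219.37$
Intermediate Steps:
$N{\left(l \right)} = -16$ ($N{\left(l \right)} = -18 + 2 \frac{l}{l} = -18 + 2 \cdot 1 = -18 + 2 = -16$)
$\sqrt{N{\left(-67 \right)} + 48140} = \sqrt{-16 + 48140} = \sqrt{48124} = 2 \sqrt{12031}$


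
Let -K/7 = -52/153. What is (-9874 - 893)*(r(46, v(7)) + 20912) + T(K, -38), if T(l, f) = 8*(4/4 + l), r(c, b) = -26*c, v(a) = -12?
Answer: -32479168180/153 ≈ -2.1228e+8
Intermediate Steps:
K = 364/153 (K = -(-364)/153 = -7*(-52/153) = 364/153 ≈ 2.3791)
T(l, f) = 8 + 8*l (T(l, f) = 8*(4*(1/4) + l) = 8*(1 + l) = 8 + 8*l)
(-9874 - 893)*(r(46, v(7)) + 20912) + T(K, -38) = (-9874 - 893)*(-26*46 + 20912) + (8 + 8*(364/153)) = -10767*(-1196 + 20912) + (8 + 2912/153) = -10767*19716 + 4136/153 = -212282172 + 4136/153 = -32479168180/153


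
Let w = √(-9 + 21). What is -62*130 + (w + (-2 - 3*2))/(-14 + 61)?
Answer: -378828/47 + 2*√3/47 ≈ -8060.1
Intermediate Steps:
w = 2*√3 (w = √12 = 2*√3 ≈ 3.4641)
-62*130 + (w + (-2 - 3*2))/(-14 + 61) = -62*130 + (2*√3 + (-2 - 3*2))/(-14 + 61) = -8060 + (2*√3 + (-2 - 6))/47 = -8060 + (2*√3 - 8)*(1/47) = -8060 + (-8 + 2*√3)*(1/47) = -8060 + (-8/47 + 2*√3/47) = -378828/47 + 2*√3/47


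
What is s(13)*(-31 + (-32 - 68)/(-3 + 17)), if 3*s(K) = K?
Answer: -1157/7 ≈ -165.29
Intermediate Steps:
s(K) = K/3
s(13)*(-31 + (-32 - 68)/(-3 + 17)) = ((1/3)*13)*(-31 + (-32 - 68)/(-3 + 17)) = 13*(-31 - 100/14)/3 = 13*(-31 - 100*1/14)/3 = 13*(-31 - 50/7)/3 = (13/3)*(-267/7) = -1157/7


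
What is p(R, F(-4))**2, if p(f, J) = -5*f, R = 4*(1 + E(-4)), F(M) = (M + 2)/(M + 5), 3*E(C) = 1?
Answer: 6400/9 ≈ 711.11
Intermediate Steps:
E(C) = 1/3 (E(C) = (1/3)*1 = 1/3)
F(M) = (2 + M)/(5 + M)
R = 16/3 (R = 4*(1 + 1/3) = 4*(4/3) = 16/3 ≈ 5.3333)
p(R, F(-4))**2 = (-5*16/3)**2 = (-80/3)**2 = 6400/9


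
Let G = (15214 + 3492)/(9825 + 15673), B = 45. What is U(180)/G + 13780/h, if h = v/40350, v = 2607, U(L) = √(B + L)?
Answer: 1733660556215/8127757 ≈ 2.1330e+5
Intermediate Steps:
U(L) = √(45 + L)
G = 9353/12749 (G = 18706/25498 = 18706*(1/25498) = 9353/12749 ≈ 0.73363)
h = 869/13450 (h = 2607/40350 = 2607*(1/40350) = 869/13450 ≈ 0.064610)
U(180)/G + 13780/h = √(45 + 180)/(9353/12749) + 13780/(869/13450) = √225*(12749/9353) + 13780*(13450/869) = 15*(12749/9353) + 185341000/869 = 191235/9353 + 185341000/869 = 1733660556215/8127757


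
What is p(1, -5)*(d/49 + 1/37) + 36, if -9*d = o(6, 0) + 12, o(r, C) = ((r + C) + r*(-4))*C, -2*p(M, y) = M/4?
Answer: 1566433/43512 ≈ 36.000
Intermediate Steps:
p(M, y) = -M/8 (p(M, y) = -M/(2*4) = -M/8)
o(r, C) = C*(C - 3*r) (o(r, C) = ((C + r) - 4*r)*C = (C - 3*r)*C = C*(C - 3*r))
d = -4/3 (d = -(0*(0 - 3*6) + 12)/9 = -(0*(0 - 18) + 12)/9 = -(0*(-18) + 12)/9 = -(0 + 12)/9 = -⅑*12 = -4/3 ≈ -1.3333)
p(1, -5)*(d/49 + 1/37) + 36 = (-⅛*1)*(-4/3/49 + 1/37) + 36 = -(-4/3*1/49 + 1*(1/37))/8 + 36 = -(-4/147 + 1/37)/8 + 36 = -⅛*(-1/5439) + 36 = 1/43512 + 36 = 1566433/43512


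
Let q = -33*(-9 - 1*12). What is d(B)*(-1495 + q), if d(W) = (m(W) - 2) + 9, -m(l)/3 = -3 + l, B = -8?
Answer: -32080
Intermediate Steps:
m(l) = 9 - 3*l (m(l) = -3*(-3 + l) = 9 - 3*l)
d(W) = 16 - 3*W (d(W) = ((9 - 3*W) - 2) + 9 = (7 - 3*W) + 9 = 16 - 3*W)
q = 693 (q = -33*(-9 - 12) = -33*(-21) = 693)
d(B)*(-1495 + q) = (16 - 3*(-8))*(-1495 + 693) = (16 + 24)*(-802) = 40*(-802) = -32080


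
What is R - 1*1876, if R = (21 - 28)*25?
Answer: -2051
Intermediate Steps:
R = -175 (R = -7*25 = -175)
R - 1*1876 = -175 - 1*1876 = -175 - 1876 = -2051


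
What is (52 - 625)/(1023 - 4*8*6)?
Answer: -191/277 ≈ -0.68953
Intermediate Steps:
(52 - 625)/(1023 - 4*8*6) = -573/(1023 - 32*6) = -573/(1023 - 192) = -573/831 = (1/831)*(-573) = -191/277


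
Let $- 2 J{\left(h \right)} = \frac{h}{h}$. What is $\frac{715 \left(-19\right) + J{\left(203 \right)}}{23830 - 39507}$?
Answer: $\frac{27171}{31354} \approx 0.86659$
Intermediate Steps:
$J{\left(h \right)} = - \frac{1}{2}$ ($J{\left(h \right)} = - \frac{h \frac{1}{h}}{2} = \left(- \frac{1}{2}\right) 1 = - \frac{1}{2}$)
$\frac{715 \left(-19\right) + J{\left(203 \right)}}{23830 - 39507} = \frac{715 \left(-19\right) - \frac{1}{2}}{23830 - 39507} = \frac{-13585 - \frac{1}{2}}{-15677} = \left(- \frac{27171}{2}\right) \left(- \frac{1}{15677}\right) = \frac{27171}{31354}$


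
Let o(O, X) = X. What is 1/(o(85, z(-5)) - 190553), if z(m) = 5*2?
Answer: -1/190543 ≈ -5.2482e-6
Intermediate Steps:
z(m) = 10
1/(o(85, z(-5)) - 190553) = 1/(10 - 190553) = 1/(-190543) = -1/190543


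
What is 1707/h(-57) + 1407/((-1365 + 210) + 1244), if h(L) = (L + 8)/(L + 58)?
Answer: -82980/4361 ≈ -19.028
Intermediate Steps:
h(L) = (8 + L)/(58 + L)
1707/h(-57) + 1407/((-1365 + 210) + 1244) = 1707/(((8 - 57)/(58 - 57))) + 1407/((-1365 + 210) + 1244) = 1707/((-49/1)) + 1407/(-1155 + 1244) = 1707/((1*(-49))) + 1407/89 = 1707/(-49) + 1407*(1/89) = 1707*(-1/49) + 1407/89 = -1707/49 + 1407/89 = -82980/4361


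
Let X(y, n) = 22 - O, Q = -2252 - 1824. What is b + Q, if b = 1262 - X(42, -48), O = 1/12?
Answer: -34031/12 ≈ -2835.9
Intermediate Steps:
Q = -4076
O = 1/12 ≈ 0.083333
X(y, n) = 263/12 (X(y, n) = 22 - 1*1/12 = 22 - 1/12 = 263/12)
b = 14881/12 (b = 1262 - 1*263/12 = 1262 - 263/12 = 14881/12 ≈ 1240.1)
b + Q = 14881/12 - 4076 = -34031/12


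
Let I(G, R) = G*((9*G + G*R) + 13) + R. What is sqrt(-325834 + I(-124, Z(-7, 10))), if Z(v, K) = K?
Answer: 2*I*sqrt(8823) ≈ 187.86*I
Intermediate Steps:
I(G, R) = R + G*(13 + 9*G + G*R) (I(G, R) = G*(13 + 9*G + G*R) + R = R + G*(13 + 9*G + G*R))
sqrt(-325834 + I(-124, Z(-7, 10))) = sqrt(-325834 + (10 + 9*(-124)**2 + 13*(-124) + 10*(-124)**2)) = sqrt(-325834 + (10 + 9*15376 - 1612 + 10*15376)) = sqrt(-325834 + (10 + 138384 - 1612 + 153760)) = sqrt(-325834 + 290542) = sqrt(-35292) = 2*I*sqrt(8823)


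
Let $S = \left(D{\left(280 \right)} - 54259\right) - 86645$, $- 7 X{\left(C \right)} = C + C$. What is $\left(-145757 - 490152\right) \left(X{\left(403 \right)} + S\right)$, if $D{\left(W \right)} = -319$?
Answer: $\frac{629147379603}{7} \approx 8.9878 \cdot 10^{10}$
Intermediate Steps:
$X{\left(C \right)} = - \frac{2 C}{7}$ ($X{\left(C \right)} = - \frac{C + C}{7} = - \frac{2 C}{7}$)
$S = -141223$ ($S = \left(-319 - 54259\right) - 86645 = -54578 - 86645 = -141223$)
$\left(-145757 - 490152\right) \left(X{\left(403 \right)} + S\right) = \left(-145757 - 490152\right) \left(\left(- \frac{2}{7}\right) 403 - 141223\right) = - 635909 \left(- \frac{806}{7} - 141223\right) = \left(-635909\right) \left(- \frac{989367}{7}\right) = \frac{629147379603}{7}$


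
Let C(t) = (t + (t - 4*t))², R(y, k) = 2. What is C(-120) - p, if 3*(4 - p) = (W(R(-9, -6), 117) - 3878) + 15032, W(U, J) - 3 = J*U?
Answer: 61393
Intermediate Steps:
W(U, J) = 3 + J*U
C(t) = 4*t² (C(t) = (t - 3*t)² = (-2*t)² = 4*t²)
p = -3793 (p = 4 - (((3 + 117*2) - 3878) + 15032)/3 = 4 - (((3 + 234) - 3878) + 15032)/3 = 4 - ((237 - 3878) + 15032)/3 = 4 - (-3641 + 15032)/3 = 4 - ⅓*11391 = 4 - 3797 = -3793)
C(-120) - p = 4*(-120)² - 1*(-3793) = 4*14400 + 3793 = 57600 + 3793 = 61393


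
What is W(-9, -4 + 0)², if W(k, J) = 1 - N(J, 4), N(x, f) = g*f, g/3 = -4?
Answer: 2401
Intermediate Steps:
g = -12 (g = 3*(-4) = -12)
N(x, f) = -12*f
W(k, J) = 49 (W(k, J) = 1 - (-12)*4 = 1 - 1*(-48) = 1 + 48 = 49)
W(-9, -4 + 0)² = 49² = 2401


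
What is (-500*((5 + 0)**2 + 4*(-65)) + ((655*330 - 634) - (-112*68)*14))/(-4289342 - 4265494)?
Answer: -109910/2138709 ≈ -0.051391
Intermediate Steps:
(-500*((5 + 0)**2 + 4*(-65)) + ((655*330 - 634) - (-112*68)*14))/(-4289342 - 4265494) = (-500*(5**2 - 260) + ((216150 - 634) - (-7616)*14))/(-8554836) = (-500*(25 - 260) + (215516 - 1*(-106624)))*(-1/8554836) = (-500*(-235) + (215516 + 106624))*(-1/8554836) = (117500 + 322140)*(-1/8554836) = 439640*(-1/8554836) = -109910/2138709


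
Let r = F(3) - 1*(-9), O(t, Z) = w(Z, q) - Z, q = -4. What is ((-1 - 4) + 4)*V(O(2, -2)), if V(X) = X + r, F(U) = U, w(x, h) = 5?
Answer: -19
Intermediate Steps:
O(t, Z) = 5 - Z
r = 12 (r = 3 - 1*(-9) = 3 + 9 = 12)
V(X) = 12 + X (V(X) = X + 12 = 12 + X)
((-1 - 4) + 4)*V(O(2, -2)) = ((-1 - 4) + 4)*(12 + (5 - 1*(-2))) = (-5 + 4)*(12 + (5 + 2)) = -(12 + 7) = -1*19 = -19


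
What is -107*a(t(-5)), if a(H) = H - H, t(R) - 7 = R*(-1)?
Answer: 0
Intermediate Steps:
t(R) = 7 - R (t(R) = 7 + R*(-1) = 7 - R)
a(H) = 0
-107*a(t(-5)) = -107*0 = 0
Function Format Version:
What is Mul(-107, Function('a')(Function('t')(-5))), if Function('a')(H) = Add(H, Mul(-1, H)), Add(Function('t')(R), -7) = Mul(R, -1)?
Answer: 0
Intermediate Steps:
Function('t')(R) = Add(7, Mul(-1, R)) (Function('t')(R) = Add(7, Mul(R, -1)) = Add(7, Mul(-1, R)))
Function('a')(H) = 0
Mul(-107, Function('a')(Function('t')(-5))) = Mul(-107, 0) = 0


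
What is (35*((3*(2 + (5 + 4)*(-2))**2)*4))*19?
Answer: 2042880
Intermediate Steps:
(35*((3*(2 + (5 + 4)*(-2))**2)*4))*19 = (35*((3*(2 + 9*(-2))**2)*4))*19 = (35*((3*(2 - 18)**2)*4))*19 = (35*((3*(-16)**2)*4))*19 = (35*((3*256)*4))*19 = (35*(768*4))*19 = (35*3072)*19 = 107520*19 = 2042880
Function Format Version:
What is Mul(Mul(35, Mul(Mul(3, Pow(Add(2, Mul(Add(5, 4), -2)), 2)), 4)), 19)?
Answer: 2042880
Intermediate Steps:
Mul(Mul(35, Mul(Mul(3, Pow(Add(2, Mul(Add(5, 4), -2)), 2)), 4)), 19) = Mul(Mul(35, Mul(Mul(3, Pow(Add(2, Mul(9, -2)), 2)), 4)), 19) = Mul(Mul(35, Mul(Mul(3, Pow(Add(2, -18), 2)), 4)), 19) = Mul(Mul(35, Mul(Mul(3, Pow(-16, 2)), 4)), 19) = Mul(Mul(35, Mul(Mul(3, 256), 4)), 19) = Mul(Mul(35, Mul(768, 4)), 19) = Mul(Mul(35, 3072), 19) = Mul(107520, 19) = 2042880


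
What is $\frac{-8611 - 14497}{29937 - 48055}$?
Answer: $\frac{11554}{9059} \approx 1.2754$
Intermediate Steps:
$\frac{-8611 - 14497}{29937 - 48055} = - \frac{23108}{-18118} = \left(-23108\right) \left(- \frac{1}{18118}\right) = \frac{11554}{9059}$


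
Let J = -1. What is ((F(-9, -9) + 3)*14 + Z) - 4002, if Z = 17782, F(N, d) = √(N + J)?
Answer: 13822 + 14*I*√10 ≈ 13822.0 + 44.272*I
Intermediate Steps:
F(N, d) = √(-1 + N) (F(N, d) = √(N - 1) = √(-1 + N))
((F(-9, -9) + 3)*14 + Z) - 4002 = ((√(-1 - 9) + 3)*14 + 17782) - 4002 = ((√(-10) + 3)*14 + 17782) - 4002 = ((I*√10 + 3)*14 + 17782) - 4002 = ((3 + I*√10)*14 + 17782) - 4002 = ((42 + 14*I*√10) + 17782) - 4002 = (17824 + 14*I*√10) - 4002 = 13822 + 14*I*√10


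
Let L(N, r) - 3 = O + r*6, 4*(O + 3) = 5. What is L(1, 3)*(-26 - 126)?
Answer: -2926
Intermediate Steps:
O = -7/4 (O = -3 + (¼)*5 = -3 + 5/4 = -7/4 ≈ -1.7500)
L(N, r) = 5/4 + 6*r (L(N, r) = 3 + (-7/4 + r*6) = 3 + (-7/4 + 6*r) = 5/4 + 6*r)
L(1, 3)*(-26 - 126) = (5/4 + 6*3)*(-26 - 126) = (5/4 + 18)*(-152) = (77/4)*(-152) = -2926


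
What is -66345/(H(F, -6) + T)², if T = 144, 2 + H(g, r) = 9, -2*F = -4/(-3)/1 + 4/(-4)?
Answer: -66345/22801 ≈ -2.9097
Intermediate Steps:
F = -⅙ (F = -(-4/(-3)/1 + 4/(-4))/2 = -(-4*(-⅓)*1 + 4*(-¼))/2 = -((4/3)*1 - 1)/2 = -(4/3 - 1)/2 = -½*⅓ = -⅙ ≈ -0.16667)
H(g, r) = 7 (H(g, r) = -2 + 9 = 7)
-66345/(H(F, -6) + T)² = -66345/(7 + 144)² = -66345/(151²) = -66345/22801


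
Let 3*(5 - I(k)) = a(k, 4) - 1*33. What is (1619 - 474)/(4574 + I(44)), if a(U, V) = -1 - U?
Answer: 229/921 ≈ 0.24864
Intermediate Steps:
I(k) = 49/3 + k/3 (I(k) = 5 - ((-1 - k) - 1*33)/3 = 5 - ((-1 - k) - 33)/3 = 5 - (-34 - k)/3 = 5 + (34/3 + k/3) = 49/3 + k/3)
(1619 - 474)/(4574 + I(44)) = (1619 - 474)/(4574 + (49/3 + (⅓)*44)) = 1145/(4574 + (49/3 + 44/3)) = 1145/(4574 + 31) = 1145/4605 = 1145*(1/4605) = 229/921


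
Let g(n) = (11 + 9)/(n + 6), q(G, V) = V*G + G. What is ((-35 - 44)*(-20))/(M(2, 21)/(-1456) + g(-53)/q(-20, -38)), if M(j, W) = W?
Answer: -114300992/1085 ≈ -1.0535e+5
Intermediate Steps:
q(G, V) = G + G*V (q(G, V) = G*V + G = G + G*V)
g(n) = 20/(6 + n)
((-35 - 44)*(-20))/(M(2, 21)/(-1456) + g(-53)/q(-20, -38)) = ((-35 - 44)*(-20))/(21/(-1456) + (20/(6 - 53))/((-20*(1 - 38)))) = (-79*(-20))/(21*(-1/1456) + (20/(-47))/((-20*(-37)))) = 1580/(-3/208 + (20*(-1/47))/740) = 1580/(-3/208 - 20/47*1/740) = 1580/(-3/208 - 1/1739) = 1580/(-5425/361712) = 1580*(-361712/5425) = -114300992/1085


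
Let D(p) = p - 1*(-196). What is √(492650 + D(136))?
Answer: √492982 ≈ 702.13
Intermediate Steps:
D(p) = 196 + p (D(p) = p + 196 = 196 + p)
√(492650 + D(136)) = √(492650 + (196 + 136)) = √(492650 + 332) = √492982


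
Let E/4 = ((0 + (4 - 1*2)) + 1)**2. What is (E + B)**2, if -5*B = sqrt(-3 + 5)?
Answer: (180 - sqrt(2))**2/25 ≈ 1275.7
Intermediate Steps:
E = 36 (E = 4*((0 + (4 - 1*2)) + 1)**2 = 4*((0 + (4 - 2)) + 1)**2 = 4*((0 + 2) + 1)**2 = 4*(2 + 1)**2 = 4*3**2 = 4*9 = 36)
B = -sqrt(2)/5 (B = -sqrt(-3 + 5)/5 = -sqrt(2)/5 ≈ -0.28284)
(E + B)**2 = (36 - sqrt(2)/5)**2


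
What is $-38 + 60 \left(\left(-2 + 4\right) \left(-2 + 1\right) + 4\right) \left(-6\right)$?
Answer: $-758$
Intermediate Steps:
$-38 + 60 \left(\left(-2 + 4\right) \left(-2 + 1\right) + 4\right) \left(-6\right) = -38 + 60 \left(2 \left(-1\right) + 4\right) \left(-6\right) = -38 + 60 \left(-2 + 4\right) \left(-6\right) = -38 + 60 \cdot 2 \left(-6\right) = -38 + 60 \left(-12\right) = -38 - 720 = -758$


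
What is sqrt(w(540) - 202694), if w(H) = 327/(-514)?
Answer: I*sqrt(53551112102)/514 ≈ 450.22*I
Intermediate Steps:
w(H) = -327/514 (w(H) = 327*(-1/514) = -327/514)
sqrt(w(540) - 202694) = sqrt(-327/514 - 202694) = sqrt(-104185043/514) = I*sqrt(53551112102)/514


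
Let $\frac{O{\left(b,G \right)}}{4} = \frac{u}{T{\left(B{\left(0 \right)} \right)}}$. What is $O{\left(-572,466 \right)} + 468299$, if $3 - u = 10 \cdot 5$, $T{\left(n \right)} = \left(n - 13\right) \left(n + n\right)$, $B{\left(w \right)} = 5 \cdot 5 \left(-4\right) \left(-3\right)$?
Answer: $\frac{20160271903}{43050} \approx 4.683 \cdot 10^{5}$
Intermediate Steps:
$B{\left(w \right)} = 300$ ($B{\left(w \right)} = 5 \left(-20\right) \left(-3\right) = \left(-100\right) \left(-3\right) = 300$)
$T{\left(n \right)} = 2 n \left(-13 + n\right)$ ($T{\left(n \right)} = \left(-13 + n\right) 2 n = 2 n \left(-13 + n\right)$)
$u = -47$ ($u = 3 - 10 \cdot 5 = 3 - 50 = -47$)
$O{\left(b,G \right)} = - \frac{47}{43050}$ ($O{\left(b,G \right)} = 4 \left(- \frac{47}{2 \cdot 300 \left(-13 + 300\right)}\right) = 4 \left(- \frac{47}{2 \cdot 300 \cdot 287}\right) = 4 \left(- \frac{47}{172200}\right) = - \frac{47}{43050}$)
$O{\left(-572,466 \right)} + 468299 = - \frac{47}{43050} + 468299 = \frac{20160271903}{43050}$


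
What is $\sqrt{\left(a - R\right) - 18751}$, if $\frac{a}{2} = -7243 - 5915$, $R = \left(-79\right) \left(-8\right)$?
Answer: $i \sqrt{45699} \approx 213.77 i$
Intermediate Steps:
$R = 632$
$a = -26316$ ($a = 2 \left(-7243 - 5915\right) = 2 \left(-13158\right) = -26316$)
$\sqrt{\left(a - R\right) - 18751} = \sqrt{\left(-26316 - 632\right) - 18751} = \sqrt{-26948 - 18751} = \sqrt{-45699} = i \sqrt{45699}$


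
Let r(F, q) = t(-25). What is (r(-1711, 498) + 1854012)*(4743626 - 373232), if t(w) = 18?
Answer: 8102841587820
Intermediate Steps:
r(F, q) = 18
(r(-1711, 498) + 1854012)*(4743626 - 373232) = (18 + 1854012)*(4743626 - 373232) = 1854030*4370394 = 8102841587820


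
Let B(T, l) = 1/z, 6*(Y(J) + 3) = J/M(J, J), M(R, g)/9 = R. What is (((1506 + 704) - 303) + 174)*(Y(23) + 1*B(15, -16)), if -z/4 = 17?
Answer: -11447581/1836 ≈ -6235.1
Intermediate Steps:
z = -68 (z = -4*17 = -68)
M(R, g) = 9*R
Y(J) = -161/54 (Y(J) = -3 + (J/((9*J)))/6 = -3 + (J*(1/(9*J)))/6 = -3 + (⅙)*(⅑) = -3 + 1/54 = -161/54)
B(T, l) = -1/68 (B(T, l) = 1/(-68) = -1/68)
(((1506 + 704) - 303) + 174)*(Y(23) + 1*B(15, -16)) = (((1506 + 704) - 303) + 174)*(-161/54 + 1*(-1/68)) = ((2210 - 303) + 174)*(-161/54 - 1/68) = (1907 + 174)*(-5501/1836) = 2081*(-5501/1836) = -11447581/1836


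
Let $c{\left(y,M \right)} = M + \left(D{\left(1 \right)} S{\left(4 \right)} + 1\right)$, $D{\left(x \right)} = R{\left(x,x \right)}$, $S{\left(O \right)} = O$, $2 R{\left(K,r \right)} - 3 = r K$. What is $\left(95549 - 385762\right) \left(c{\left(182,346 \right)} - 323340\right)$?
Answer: $93734445805$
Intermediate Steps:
$R{\left(K,r \right)} = \frac{3}{2} + \frac{K r}{2}$ ($R{\left(K,r \right)} = \frac{3}{2} + \frac{r K}{2} = \frac{3}{2} + \frac{K r}{2}$)
$D{\left(x \right)} = \frac{3}{2} + \frac{x^{2}}{2}$ ($D{\left(x \right)} = \frac{3}{2} + \frac{x x}{2} = \frac{3}{2} + \frac{x^{2}}{2}$)
$c{\left(y,M \right)} = 9 + M$ ($c{\left(y,M \right)} = M + \left(\left(\frac{3}{2} + \frac{1^{2}}{2}\right) 4 + 1\right) = M + \left(\left(\frac{3}{2} + \frac{1}{2} \cdot 1\right) 4 + 1\right) = M + \left(\left(\frac{3}{2} + \frac{1}{2}\right) 4 + 1\right) = M + \left(2 \cdot 4 + 1\right) = M + \left(8 + 1\right) = M + 9 = 9 + M$)
$\left(95549 - 385762\right) \left(c{\left(182,346 \right)} - 323340\right) = \left(95549 - 385762\right) \left(\left(9 + 346\right) - 323340\right) = - 290213 \left(355 - 323340\right) = \left(-290213\right) \left(-322985\right) = 93734445805$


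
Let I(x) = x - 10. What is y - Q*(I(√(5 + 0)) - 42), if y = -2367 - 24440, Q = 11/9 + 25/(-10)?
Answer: -241861/9 + 23*√5/18 ≈ -26871.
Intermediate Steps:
Q = -23/18 (Q = 11*(⅑) + 25*(-⅒) = 11/9 - 5/2 = -23/18 ≈ -1.2778)
I(x) = -10 + x
y = -26807
y - Q*(I(√(5 + 0)) - 42) = -26807 - (-23)*((-10 + √(5 + 0)) - 42)/18 = -26807 - (-23)*((-10 + √5) - 42)/18 = -26807 - (-23)*(-52 + √5)/18 = -26807 - (598/9 - 23*√5/18) = -26807 + (-598/9 + 23*√5/18) = -241861/9 + 23*√5/18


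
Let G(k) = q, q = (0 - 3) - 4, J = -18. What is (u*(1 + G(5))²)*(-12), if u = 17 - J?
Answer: -15120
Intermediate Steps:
u = 35 (u = 17 - 1*(-18) = 17 + 18 = 35)
q = -7 (q = -3 - 4 = -7)
G(k) = -7
(u*(1 + G(5))²)*(-12) = (35*(1 - 7)²)*(-12) = (35*(-6)²)*(-12) = (35*36)*(-12) = 1260*(-12) = -15120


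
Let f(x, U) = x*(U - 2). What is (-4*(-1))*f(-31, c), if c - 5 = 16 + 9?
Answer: -3472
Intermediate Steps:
c = 30 (c = 5 + (16 + 9) = 5 + 25 = 30)
f(x, U) = x*(-2 + U)
(-4*(-1))*f(-31, c) = (-4*(-1))*(-31*(-2 + 30)) = 4*(-31*28) = 4*(-868) = -3472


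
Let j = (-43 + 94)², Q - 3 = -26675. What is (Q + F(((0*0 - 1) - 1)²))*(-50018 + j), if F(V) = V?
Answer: 1264516556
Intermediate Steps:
Q = -26672 (Q = 3 - 26675 = -26672)
j = 2601 (j = 51² = 2601)
(Q + F(((0*0 - 1) - 1)²))*(-50018 + j) = (-26672 + ((0*0 - 1) - 1)²)*(-50018 + 2601) = (-26672 + ((0 - 1) - 1)²)*(-47417) = (-26672 + (-1 - 1)²)*(-47417) = (-26672 + (-2)²)*(-47417) = (-26672 + 4)*(-47417) = -26668*(-47417) = 1264516556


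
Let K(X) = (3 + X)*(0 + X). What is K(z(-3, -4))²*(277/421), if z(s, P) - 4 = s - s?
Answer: 217168/421 ≈ 515.84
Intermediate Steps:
z(s, P) = 4 (z(s, P) = 4 + (s - s) = 4 + 0 = 4)
K(X) = X*(3 + X) (K(X) = (3 + X)*X = X*(3 + X))
K(z(-3, -4))²*(277/421) = (4*(3 + 4))²*(277/421) = (4*7)²*(277*(1/421)) = 28²*(277/421) = 784*(277/421) = 217168/421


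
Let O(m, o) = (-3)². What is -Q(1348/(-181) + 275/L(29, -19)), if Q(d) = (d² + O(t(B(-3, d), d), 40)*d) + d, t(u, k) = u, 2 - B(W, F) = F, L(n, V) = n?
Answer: -674877159/27552001 ≈ -24.495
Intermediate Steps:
B(W, F) = 2 - F
O(m, o) = 9
Q(d) = d² + 10*d (Q(d) = (d² + 9*d) + d = d² + 10*d)
-Q(1348/(-181) + 275/L(29, -19)) = -(1348/(-181) + 275/29)*(10 + (1348/(-181) + 275/29)) = -(1348*(-1/181) + 275*(1/29))*(10 + (1348*(-1/181) + 275*(1/29))) = -(-1348/181 + 275/29)*(10 + (-1348/181 + 275/29)) = -10683*(10 + 10683/5249)/5249 = -10683*63173/(5249*5249) = -1*674877159/27552001 = -674877159/27552001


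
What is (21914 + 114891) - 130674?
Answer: 6131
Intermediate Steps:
(21914 + 114891) - 130674 = 136805 - 130674 = 6131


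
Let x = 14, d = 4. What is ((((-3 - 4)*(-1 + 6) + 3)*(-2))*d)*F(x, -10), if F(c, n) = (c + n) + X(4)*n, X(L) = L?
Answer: -9216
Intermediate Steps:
F(c, n) = c + 5*n (F(c, n) = (c + n) + 4*n = c + 5*n)
((((-3 - 4)*(-1 + 6) + 3)*(-2))*d)*F(x, -10) = ((((-3 - 4)*(-1 + 6) + 3)*(-2))*4)*(14 + 5*(-10)) = (((-7*5 + 3)*(-2))*4)*(14 - 50) = (((-35 + 3)*(-2))*4)*(-36) = (-32*(-2)*4)*(-36) = (64*4)*(-36) = 256*(-36) = -9216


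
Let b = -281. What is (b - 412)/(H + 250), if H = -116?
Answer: -693/134 ≈ -5.1716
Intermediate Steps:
(b - 412)/(H + 250) = (-281 - 412)/(-116 + 250) = -693/134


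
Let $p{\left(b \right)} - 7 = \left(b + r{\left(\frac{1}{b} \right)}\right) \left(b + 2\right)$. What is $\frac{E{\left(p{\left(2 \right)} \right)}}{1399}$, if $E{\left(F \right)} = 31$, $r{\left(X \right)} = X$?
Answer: $\frac{31}{1399} \approx 0.022159$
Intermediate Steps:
$p{\left(b \right)} = 7 + \left(2 + b\right) \left(b + \frac{1}{b}\right)$ ($p{\left(b \right)} = 7 + \left(b + \frac{1}{b}\right) \left(b + 2\right) = 7 + \left(b + \frac{1}{b}\right) \left(2 + b\right) = 7 + \left(2 + b\right) \left(b + \frac{1}{b}\right)$)
$\frac{E{\left(p{\left(2 \right)} \right)}}{1399} = \frac{31}{1399}$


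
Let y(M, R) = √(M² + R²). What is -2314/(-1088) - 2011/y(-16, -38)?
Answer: 1157/544 - 2011*√17/170 ≈ -46.647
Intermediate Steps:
-2314/(-1088) - 2011/y(-16, -38) = -2314/(-1088) - 2011/√((-16)² + (-38)²) = -2314*(-1/1088) - 2011/√(256 + 1444) = 1157/544 - 2011*√17/170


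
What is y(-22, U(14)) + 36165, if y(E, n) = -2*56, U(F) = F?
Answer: 36053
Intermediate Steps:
y(E, n) = -112
y(-22, U(14)) + 36165 = -112 + 36165 = 36053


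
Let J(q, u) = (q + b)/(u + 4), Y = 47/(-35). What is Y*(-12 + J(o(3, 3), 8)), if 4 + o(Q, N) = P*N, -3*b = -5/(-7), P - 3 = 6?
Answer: 59831/4410 ≈ 13.567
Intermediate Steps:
P = 9 (P = 3 + 6 = 9)
b = -5/21 (b = -(-5)/(3*(-7)) = -(-5)*(-1)/(3*7) = -1/3*5/7 = -5/21 ≈ -0.23810)
o(Q, N) = -4 + 9*N
Y = -47/35 (Y = 47*(-1/35) = -47/35 ≈ -1.3429)
J(q, u) = (-5/21 + q)/(4 + u) (J(q, u) = (q - 5/21)/(u + 4) = (-5/21 + q)/(4 + u))
Y*(-12 + J(o(3, 3), 8)) = -47*(-12 + (-5/21 + (-4 + 9*3))/(4 + 8))/35 = -47*(-12 + (-5/21 + (-4 + 27))/12)/35 = -47*(-12 + (-5/21 + 23)/12)/35 = -47*(-12 + (1/12)*(478/21))/35 = -47*(-12 + 239/126)/35 = -47/35*(-1273/126) = 59831/4410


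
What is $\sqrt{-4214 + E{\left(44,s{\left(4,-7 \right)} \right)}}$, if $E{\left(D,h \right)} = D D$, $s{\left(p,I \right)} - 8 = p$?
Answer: $i \sqrt{2278} \approx 47.728 i$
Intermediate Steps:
$s{\left(p,I \right)} = 8 + p$
$E{\left(D,h \right)} = D^{2}$
$\sqrt{-4214 + E{\left(44,s{\left(4,-7 \right)} \right)}} = \sqrt{-4214 + 44^{2}} = \sqrt{-4214 + 1936} = \sqrt{-2278} = i \sqrt{2278}$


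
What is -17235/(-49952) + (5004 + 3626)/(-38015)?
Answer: 44820553/379785056 ≈ 0.11802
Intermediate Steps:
-17235/(-49952) + (5004 + 3626)/(-38015) = -17235*(-1/49952) + 8630*(-1/38015) = 17235/49952 - 1726/7603 = 44820553/379785056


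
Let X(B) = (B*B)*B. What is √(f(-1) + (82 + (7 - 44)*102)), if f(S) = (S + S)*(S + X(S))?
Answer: 2*I*√922 ≈ 60.729*I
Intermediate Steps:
X(B) = B³ (X(B) = B²*B = B³)
f(S) = 2*S*(S + S³) (f(S) = (S + S)*(S + S³) = (2*S)*(S + S³) = 2*S*(S + S³))
√(f(-1) + (82 + (7 - 44)*102)) = √(2*(-1)²*(1 + (-1)²) + (82 + (7 - 44)*102)) = √(2*1*(1 + 1) + (82 - 37*102)) = √(2*1*2 + (82 - 3774)) = √(4 - 3692) = √(-3688) = 2*I*√922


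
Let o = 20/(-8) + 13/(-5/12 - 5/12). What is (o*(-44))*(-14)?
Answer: -55748/5 ≈ -11150.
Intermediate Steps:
o = -181/10 (o = 20*(-⅛) + 13/(-5*1/12 - 5*1/12) = -5/2 + 13/(-5/12 - 5/12) = -5/2 + 13/(-⅚) = -5/2 + 13*(-6/5) = -5/2 - 78/5 = -181/10 ≈ -18.100)
(o*(-44))*(-14) = -181/10*(-44)*(-14) = (3982/5)*(-14) = -55748/5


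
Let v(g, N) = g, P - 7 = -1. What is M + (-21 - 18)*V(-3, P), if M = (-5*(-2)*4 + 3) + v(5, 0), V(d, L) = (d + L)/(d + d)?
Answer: 135/2 ≈ 67.500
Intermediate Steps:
P = 6 (P = 7 - 1 = 6)
V(d, L) = (L + d)/(2*d) (V(d, L) = (L + d)/((2*d)) = (L + d)*(1/(2*d)) = (L + d)/(2*d))
M = 48 (M = (-5*(-2)*4 + 3) + 5 = (10*4 + 3) + 5 = (40 + 3) + 5 = 43 + 5 = 48)
M + (-21 - 18)*V(-3, P) = 48 + (-21 - 18)*((½)*(6 - 3)/(-3)) = 48 - 39*(-1)*3/(2*3) = 48 - 39*(-½) = 48 + 39/2 = 135/2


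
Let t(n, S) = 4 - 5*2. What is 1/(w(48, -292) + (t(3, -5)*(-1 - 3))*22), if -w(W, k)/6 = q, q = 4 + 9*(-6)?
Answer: 1/828 ≈ 0.0012077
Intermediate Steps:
q = -50 (q = 4 - 54 = -50)
w(W, k) = 300 (w(W, k) = -6*(-50) = 300)
t(n, S) = -6 (t(n, S) = 4 - 10 = -6)
1/(w(48, -292) + (t(3, -5)*(-1 - 3))*22) = 1/(300 - 6*(-1 - 3)*22) = 1/(300 - 6*(-4)*22) = 1/(300 + 24*22) = 1/(300 + 528) = 1/828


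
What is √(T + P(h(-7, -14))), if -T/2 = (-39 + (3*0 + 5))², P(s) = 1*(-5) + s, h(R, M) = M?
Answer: 3*I*√259 ≈ 48.28*I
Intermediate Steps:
P(s) = -5 + s
T = -2312 (T = -2*(-39 + (3*0 + 5))² = -2*(-39 + (0 + 5))² = -2*(-39 + 5)² = -2*(-34)² = -2*1156 = -2312)
√(T + P(h(-7, -14))) = √(-2312 + (-5 - 14)) = √(-2312 - 19) = √(-2331) = 3*I*√259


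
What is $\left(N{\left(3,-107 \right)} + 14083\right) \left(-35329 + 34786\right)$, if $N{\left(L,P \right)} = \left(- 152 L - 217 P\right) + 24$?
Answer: $-20020410$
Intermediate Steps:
$N{\left(L,P \right)} = 24 - 217 P - 152 L$ ($N{\left(L,P \right)} = \left(- 217 P - 152 L\right) + 24 = 24 - 217 P - 152 L$)
$\left(N{\left(3,-107 \right)} + 14083\right) \left(-35329 + 34786\right) = \left(\left(24 - -23219 - 456\right) + 14083\right) \left(-35329 + 34786\right) = \left(\left(24 + 23219 - 456\right) + 14083\right) \left(-543\right) = \left(22787 + 14083\right) \left(-543\right) = 36870 \left(-543\right) = -20020410$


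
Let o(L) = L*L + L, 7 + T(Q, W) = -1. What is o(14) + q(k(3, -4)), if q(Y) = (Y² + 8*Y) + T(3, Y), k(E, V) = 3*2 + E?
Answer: 355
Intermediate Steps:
T(Q, W) = -8 (T(Q, W) = -7 - 1 = -8)
o(L) = L + L² (o(L) = L² + L = L + L²)
k(E, V) = 6 + E
q(Y) = -8 + Y² + 8*Y (q(Y) = (Y² + 8*Y) - 8 = -8 + Y² + 8*Y)
o(14) + q(k(3, -4)) = 14*(1 + 14) + (-8 + (6 + 3)² + 8*(6 + 3)) = 14*15 + (-8 + 9² + 8*9) = 210 + (-8 + 81 + 72) = 210 + 145 = 355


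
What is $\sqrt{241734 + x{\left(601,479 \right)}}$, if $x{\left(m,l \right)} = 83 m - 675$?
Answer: $\sqrt{290942} \approx 539.39$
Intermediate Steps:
$x{\left(m,l \right)} = -675 + 83 m$
$\sqrt{241734 + x{\left(601,479 \right)}} = \sqrt{241734 + \left(-675 + 83 \cdot 601\right)} = \sqrt{241734 + \left(-675 + 49883\right)} = \sqrt{241734 + 49208} = \sqrt{290942}$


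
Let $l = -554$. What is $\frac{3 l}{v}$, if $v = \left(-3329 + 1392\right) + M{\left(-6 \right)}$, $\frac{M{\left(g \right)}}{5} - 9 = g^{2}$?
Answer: $\frac{831}{856} \approx 0.97079$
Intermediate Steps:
$M{\left(g \right)} = 45 + 5 g^{2}$
$v = -1712$ ($v = \left(-3329 + 1392\right) + \left(45 + 5 \left(-6\right)^{2}\right) = -1937 + \left(45 + 5 \cdot 36\right) = -1937 + \left(45 + 180\right) = -1937 + 225 = -1712$)
$\frac{3 l}{v} = \frac{3 \left(-554\right)}{-1712} = \left(-1662\right) \left(- \frac{1}{1712}\right) = \frac{831}{856}$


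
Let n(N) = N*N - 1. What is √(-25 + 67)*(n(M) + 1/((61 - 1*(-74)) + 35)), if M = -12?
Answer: 24311*√42/170 ≈ 926.78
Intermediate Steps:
n(N) = -1 + N² (n(N) = N² - 1 = -1 + N²)
√(-25 + 67)*(n(M) + 1/((61 - 1*(-74)) + 35)) = √(-25 + 67)*((-1 + (-12)²) + 1/((61 - 1*(-74)) + 35)) = √42*((-1 + 144) + 1/((61 + 74) + 35)) = √42*(143 + 1/(135 + 35)) = √42*(143 + 1/170) = √42*(24311/170) = 24311*√42/170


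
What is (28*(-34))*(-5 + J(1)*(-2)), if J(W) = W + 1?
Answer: 8568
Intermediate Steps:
J(W) = 1 + W
(28*(-34))*(-5 + J(1)*(-2)) = (28*(-34))*(-5 + (1 + 1)*(-2)) = -952*(-5 + 2*(-2)) = -952*(-5 - 4) = -952*(-9) = 8568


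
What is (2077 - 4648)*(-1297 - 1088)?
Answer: 6131835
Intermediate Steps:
(2077 - 4648)*(-1297 - 1088) = -2571*(-2385) = 6131835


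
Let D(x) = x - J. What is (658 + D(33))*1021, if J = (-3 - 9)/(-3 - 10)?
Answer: 9159391/13 ≈ 7.0457e+5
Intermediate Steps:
J = 12/13 (J = -12/(-13) = -12*(-1/13) = 12/13 ≈ 0.92308)
D(x) = -12/13 + x (D(x) = x - 1*12/13 = x - 12/13 = -12/13 + x)
(658 + D(33))*1021 = (658 + (-12/13 + 33))*1021 = (658 + 417/13)*1021 = (8971/13)*1021 = 9159391/13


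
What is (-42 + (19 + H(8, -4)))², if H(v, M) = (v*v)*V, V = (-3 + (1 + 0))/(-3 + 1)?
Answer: 1681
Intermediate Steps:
V = 1 (V = (-3 + 1)/(-2) = -2*(-½) = 1)
H(v, M) = v² (H(v, M) = (v*v)*1 = v²*1 = v²)
(-42 + (19 + H(8, -4)))² = (-42 + (19 + 8²))² = (-42 + (19 + 64))² = (-42 + 83)² = 41² = 1681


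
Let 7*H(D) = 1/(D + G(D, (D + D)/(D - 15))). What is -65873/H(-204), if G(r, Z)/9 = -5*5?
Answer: 197816619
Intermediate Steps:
G(r, Z) = -225 (G(r, Z) = 9*(-5*5) = 9*(-25) = -225)
H(D) = 1/(7*(-225 + D)) (H(D) = 1/(7*(D - 225)) = 1/(7*(-225 + D)))
-65873/H(-204) = -65873/(1/(7*(-225 - 204))) = -65873/((⅐)/(-429)) = -65873/((⅐)*(-1/429)) = -65873/(-1/3003) = -65873*(-3003) = 197816619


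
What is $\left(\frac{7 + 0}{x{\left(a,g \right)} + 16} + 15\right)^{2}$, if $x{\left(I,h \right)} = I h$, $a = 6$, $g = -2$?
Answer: $\frac{4489}{16} \approx 280.56$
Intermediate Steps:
$\left(\frac{7 + 0}{x{\left(a,g \right)} + 16} + 15\right)^{2} = \left(\frac{7 + 0}{6 \left(-2\right) + 16} + 15\right)^{2} = \left(\frac{7}{-12 + 16} + 15\right)^{2} = \left(\frac{7}{4} + 15\right)^{2} = \left(\frac{67}{4}\right)^{2} = \frac{4489}{16}$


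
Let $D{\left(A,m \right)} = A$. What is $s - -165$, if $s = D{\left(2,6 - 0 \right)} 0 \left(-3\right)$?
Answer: $165$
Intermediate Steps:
$s = 0$ ($s = 2 \cdot 0 \left(-3\right) = 0 \left(-3\right) = 0$)
$s - -165 = 0 - -165 = 0 + 165 = 165$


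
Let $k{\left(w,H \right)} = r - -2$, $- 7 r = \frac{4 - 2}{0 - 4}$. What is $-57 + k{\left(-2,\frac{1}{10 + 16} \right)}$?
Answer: $- \frac{769}{14} \approx -54.929$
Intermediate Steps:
$r = \frac{1}{14}$ ($r = - \frac{\left(4 - 2\right) \frac{1}{0 - 4}}{7} = - \frac{2 \frac{1}{-4}}{7} = - \frac{2 \left(- \frac{1}{4}\right)}{7} = \left(- \frac{1}{7}\right) \left(- \frac{1}{2}\right) = \frac{1}{14} \approx 0.071429$)
$k{\left(w,H \right)} = \frac{29}{14}$ ($k{\left(w,H \right)} = \frac{1}{14} - -2 = \frac{1}{14} + 2 = \frac{29}{14}$)
$-57 + k{\left(-2,\frac{1}{10 + 16} \right)} = -57 + \frac{29}{14} = - \frac{769}{14}$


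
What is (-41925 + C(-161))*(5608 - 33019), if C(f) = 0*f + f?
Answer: 1153619346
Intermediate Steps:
C(f) = f (C(f) = 0 + f = f)
(-41925 + C(-161))*(5608 - 33019) = (-41925 - 161)*(5608 - 33019) = -42086*(-27411) = 1153619346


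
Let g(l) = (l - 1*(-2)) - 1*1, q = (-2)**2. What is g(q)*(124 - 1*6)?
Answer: 590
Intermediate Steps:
q = 4
g(l) = 1 + l (g(l) = (l + 2) - 1 = (2 + l) - 1 = 1 + l)
g(q)*(124 - 1*6) = (1 + 4)*(124 - 1*6) = 5*(124 - 6) = 5*118 = 590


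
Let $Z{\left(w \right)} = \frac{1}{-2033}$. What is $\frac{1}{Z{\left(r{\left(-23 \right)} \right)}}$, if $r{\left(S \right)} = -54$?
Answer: $-2033$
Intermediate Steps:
$Z{\left(w \right)} = - \frac{1}{2033}$
$\frac{1}{Z{\left(r{\left(-23 \right)} \right)}} = \frac{1}{- \frac{1}{2033}} = -2033$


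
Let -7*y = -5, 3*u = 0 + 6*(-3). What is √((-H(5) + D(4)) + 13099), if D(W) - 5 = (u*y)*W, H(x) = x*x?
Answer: √640031/7 ≈ 114.29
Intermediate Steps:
H(x) = x²
u = -6 (u = (0 + 6*(-3))/3 = (0 - 18)/3 = (⅓)*(-18) = -6)
y = 5/7 (y = -⅐*(-5) = 5/7 ≈ 0.71429)
D(W) = 5 - 30*W/7 (D(W) = 5 + (-6*5/7)*W = 5 - 30*W/7)
√((-H(5) + D(4)) + 13099) = √((-1*5² + (5 - 30/7*4)) + 13099) = √((-1*25 + (5 - 120/7)) + 13099) = √((-25 - 85/7) + 13099) = √(-260/7 + 13099) = √(91433/7) = √640031/7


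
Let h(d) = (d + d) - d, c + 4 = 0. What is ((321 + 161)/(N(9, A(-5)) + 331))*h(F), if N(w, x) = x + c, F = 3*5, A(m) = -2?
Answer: 1446/65 ≈ 22.246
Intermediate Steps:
c = -4 (c = -4 + 0 = -4)
F = 15
N(w, x) = -4 + x (N(w, x) = x - 4 = -4 + x)
h(d) = d (h(d) = 2*d - d = d)
((321 + 161)/(N(9, A(-5)) + 331))*h(F) = ((321 + 161)/((-4 - 2) + 331))*15 = (482/(-6 + 331))*15 = (482/325)*15 = 1446/65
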